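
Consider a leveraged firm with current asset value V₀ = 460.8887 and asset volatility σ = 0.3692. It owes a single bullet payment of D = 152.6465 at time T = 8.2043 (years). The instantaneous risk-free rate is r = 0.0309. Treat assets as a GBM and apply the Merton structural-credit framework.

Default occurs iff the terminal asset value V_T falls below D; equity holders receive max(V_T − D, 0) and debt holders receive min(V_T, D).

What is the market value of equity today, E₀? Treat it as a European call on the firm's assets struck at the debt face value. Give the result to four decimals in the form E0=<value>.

E0=352.9837

d₁ = [ln(V₀/D) + (r + σ²/2)T] / (σ√T)
   = [ln(460.8887/152.6465) + (0.0309 + 0.5·0.3692²)·8.2043] / (0.3692·√8.2043)
   = [1.105032 + 0.812671] / 1.057505 = 1.813422
d₂ = d₁ − σ√T = 1.813422 − 1.057505 = 0.755917
N(d₁) = 0.965117,  N(d₂) = 0.775151,  e^(−rT) = 0.776070
E₀ = V₀·N(d₁) − D·e^(−rT)·N(d₂)
   = 460.8887·0.965117 − 152.6465·0.776070·0.775151 = 352.983658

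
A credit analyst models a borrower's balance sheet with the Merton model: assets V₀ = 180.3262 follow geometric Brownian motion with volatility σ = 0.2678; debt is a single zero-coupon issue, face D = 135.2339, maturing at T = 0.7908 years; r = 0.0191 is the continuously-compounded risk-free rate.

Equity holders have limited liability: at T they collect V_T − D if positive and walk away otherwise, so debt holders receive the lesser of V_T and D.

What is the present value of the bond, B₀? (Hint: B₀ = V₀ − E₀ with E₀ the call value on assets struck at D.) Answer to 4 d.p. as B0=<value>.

B0=131.4315

d₁ = [ln(V₀/D) + (r + σ²/2)T] / (σ√T)
   = [ln(180.3262/135.2339) + (0.0191 + 0.5·0.2678²)·0.7908] / (0.2678·√0.7908)
   = [0.287762 + 0.043461] / 0.238146 = 1.390837
d₂ = d₁ − σ√T = 1.390837 − 0.238146 = 1.152690
N(d₁) = 0.917863,  N(d₂) = 0.875481,  e^(−rT) = 0.985009
E₀ = V₀·N(d₁) − D·e^(−rT)·N(d₂)
   = 180.3262·0.917863 − 135.2339·0.985009·0.875481 = 48.894747
B₀ = V₀ − E₀ = 180.3262 − 48.894747 = 131.431453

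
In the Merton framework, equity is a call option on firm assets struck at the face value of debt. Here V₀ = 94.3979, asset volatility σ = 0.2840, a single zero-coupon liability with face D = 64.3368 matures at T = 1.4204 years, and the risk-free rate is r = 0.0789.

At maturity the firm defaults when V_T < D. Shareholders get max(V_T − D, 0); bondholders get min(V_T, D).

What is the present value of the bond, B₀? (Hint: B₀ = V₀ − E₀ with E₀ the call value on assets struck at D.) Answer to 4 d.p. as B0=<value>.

B0=56.7307

d₁ = [ln(V₀/D) + (r + σ²/2)T] / (σ√T)
   = [ln(94.3979/64.3368) + (0.0789 + 0.5·0.2840²)·1.4204] / (0.2840·√1.4204)
   = [0.383387 + 0.169351] / 0.338473 = 1.633037
d₂ = d₁ − σ√T = 1.633037 − 0.338473 = 1.294564
N(d₁) = 0.948769,  N(d₂) = 0.902265,  e^(−rT) = 0.893982
E₀ = V₀·N(d₁) − D·e^(−rT)·N(d₂)
   = 94.3979·0.948769 − 64.3368·0.893982·0.902265 = 37.667230
B₀ = V₀ − E₀ = 94.3979 − 37.667230 = 56.730670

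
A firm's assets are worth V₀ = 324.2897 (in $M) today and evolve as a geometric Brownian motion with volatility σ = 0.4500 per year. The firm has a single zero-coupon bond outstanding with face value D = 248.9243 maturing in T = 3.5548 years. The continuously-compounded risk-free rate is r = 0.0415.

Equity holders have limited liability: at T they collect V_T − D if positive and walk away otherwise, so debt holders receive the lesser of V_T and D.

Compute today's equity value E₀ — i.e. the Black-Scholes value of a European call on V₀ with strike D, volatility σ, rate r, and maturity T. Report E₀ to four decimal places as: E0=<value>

E0=152.7971

d₁ = [ln(V₀/D) + (r + σ²/2)T] / (σ√T)
   = [ln(324.2897/248.9243) + (0.0415 + 0.5·0.4500²)·3.5548] / (0.4500·√3.5548)
   = [0.264488 + 0.507448] / 0.848438 = 0.909832
d₂ = d₁ − σ√T = 0.909832 − 0.848438 = 0.061394
N(d₁) = 0.818544,  N(d₂) = 0.524477,  e^(−rT) = 0.862842
E₀ = V₀·N(d₁) − D·e^(−rT)·N(d₂)
   = 324.2897·0.818544 − 248.9243·0.862842·0.524477 = 152.797128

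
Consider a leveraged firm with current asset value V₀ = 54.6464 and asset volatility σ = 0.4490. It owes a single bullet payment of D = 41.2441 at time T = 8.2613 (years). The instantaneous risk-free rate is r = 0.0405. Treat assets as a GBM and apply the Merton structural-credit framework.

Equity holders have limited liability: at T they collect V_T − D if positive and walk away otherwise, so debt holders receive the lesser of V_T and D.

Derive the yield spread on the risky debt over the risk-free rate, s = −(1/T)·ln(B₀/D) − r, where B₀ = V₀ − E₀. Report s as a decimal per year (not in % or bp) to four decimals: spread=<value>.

spread=0.0475

d₁ = [ln(V₀/D) + (r + σ²/2)T] / (σ√T)
   = [ln(54.6464/41.2441) + (0.0405 + 0.5·0.4490²)·8.2613] / (0.4490·√8.2613)
   = [0.281375 + 1.167326] / 1.290537 = 1.122557
d₂ = d₁ − σ√T = 1.122557 − 1.290537 = -0.167981
N(d₁) = 0.869187,  N(d₂) = 0.433299,  e^(−rT) = 0.715637
E₀ = V₀·N(d₁) − D·e^(−rT)·N(d₂)
   = 54.6464·0.869187 − 41.2441·0.715637·0.433299 = 34.708774
B₀ = V₀ − E₀ = 54.6464 − 34.708774 = 19.937626
spread = −(1/T)·ln(B₀/D) − r = −(1/8.2613)·ln(19.937626/41.2441) − 0.0405 = 0.04748850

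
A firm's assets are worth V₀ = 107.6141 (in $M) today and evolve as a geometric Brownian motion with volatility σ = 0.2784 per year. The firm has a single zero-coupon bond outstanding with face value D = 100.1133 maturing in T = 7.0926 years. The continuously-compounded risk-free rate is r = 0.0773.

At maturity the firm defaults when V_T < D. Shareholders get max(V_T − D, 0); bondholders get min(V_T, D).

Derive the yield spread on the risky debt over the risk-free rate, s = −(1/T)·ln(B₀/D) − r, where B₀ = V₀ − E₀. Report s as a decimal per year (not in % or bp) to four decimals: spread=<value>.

d₁ = [ln(V₀/D) + (r + σ²/2)T] / (σ√T)
   = [ln(107.6141/100.1133) + (0.0773 + 0.5·0.2784²)·7.0926] / (0.2784·√7.0926)
   = [0.072249 + 0.823119] / 0.741433 = 1.207619
d₂ = d₁ − σ√T = 1.207619 − 0.741433 = 0.466186
N(d₁) = 0.886403,  N(d₂) = 0.679459,  e^(−rT) = 0.577956
E₀ = V₀·N(d₁) − D·e^(−rT)·N(d₂)
   = 107.6141·0.886403 − 100.1133·0.577956·0.679459 = 56.075266
B₀ = V₀ − E₀ = 107.6141 − 56.075266 = 51.538834
spread = −(1/T)·ln(B₀/D) − r = −(1/7.0926)·ln(51.538834/100.1133) − 0.0773 = 0.01631404

spread=0.0163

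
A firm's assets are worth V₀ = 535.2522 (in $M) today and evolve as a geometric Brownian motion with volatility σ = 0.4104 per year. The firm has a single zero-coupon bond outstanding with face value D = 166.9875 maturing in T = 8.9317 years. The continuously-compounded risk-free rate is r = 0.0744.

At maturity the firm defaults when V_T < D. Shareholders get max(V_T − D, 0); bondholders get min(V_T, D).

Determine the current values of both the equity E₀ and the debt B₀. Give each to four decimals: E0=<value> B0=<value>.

E0=456.1996 B0=79.0526

d₁ = [ln(V₀/D) + (r + σ²/2)T] / (σ√T)
   = [ln(535.2522/166.9875) + (0.0744 + 0.5·0.4104²)·8.9317] / (0.4104·√8.9317)
   = [1.164819 + 1.416693] / 1.226519 = 2.104747
d₂ = d₁ − σ√T = 2.104747 − 1.226519 = 0.878227
N(d₁) = 0.982343,  N(d₂) = 0.810090,  e^(−rT) = 0.514521
E₀ = V₀·N(d₁) − D·e^(−rT)·N(d₂)
   = 535.2522·0.982343 − 166.9875·0.514521·0.810090 = 456.199630
B₀ = V₀ − E₀ = 535.2522 − 456.199630 = 79.052570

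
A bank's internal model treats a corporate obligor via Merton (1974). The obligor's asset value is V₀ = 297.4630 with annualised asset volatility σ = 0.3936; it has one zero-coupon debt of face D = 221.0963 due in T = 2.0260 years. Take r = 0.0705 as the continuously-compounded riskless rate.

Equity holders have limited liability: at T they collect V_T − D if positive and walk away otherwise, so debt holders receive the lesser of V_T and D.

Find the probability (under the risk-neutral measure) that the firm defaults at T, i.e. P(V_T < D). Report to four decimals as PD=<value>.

d₁ = [ln(V₀/D) + (r + σ²/2)T] / (σ√T)
   = [ln(297.4630/221.0963) + (0.0705 + 0.5·0.3936²)·2.0260] / (0.3936·√2.0260)
   = [0.296691 + 0.299768] / 0.560241 = 1.064648
d₂ = d₁ − σ√T = 1.064648 − 0.560241 = 0.504407
risk-neutral PD = N(−d₂) = N(-0.504407) = 0.306988

PD=0.3070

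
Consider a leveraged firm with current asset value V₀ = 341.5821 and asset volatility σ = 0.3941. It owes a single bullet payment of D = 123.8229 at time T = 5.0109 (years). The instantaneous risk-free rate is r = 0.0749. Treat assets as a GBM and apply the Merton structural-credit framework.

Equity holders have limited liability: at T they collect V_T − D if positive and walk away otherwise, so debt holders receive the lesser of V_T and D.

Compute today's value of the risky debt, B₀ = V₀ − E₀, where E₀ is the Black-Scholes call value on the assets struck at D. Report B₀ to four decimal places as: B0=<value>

d₁ = [ln(V₀/D) + (r + σ²/2)T] / (σ√T)
   = [ln(341.5821/123.8229) + (0.0749 + 0.5·0.3941²)·5.0109] / (0.3941·√5.0109)
   = [1.014736 + 0.764450] / 0.882194 = 2.016773
d₂ = d₁ − σ√T = 2.016773 − 0.882194 = 1.134578
N(d₁) = 0.978140,  N(d₂) = 0.871724,  e^(−rT) = 0.687072
E₀ = V₀·N(d₁) − D·e^(−rT)·N(d₂)
   = 341.5821·0.978140 − 123.8229·0.687072·0.871724 = 259.953129
B₀ = V₀ − E₀ = 341.5821 − 259.953129 = 81.628971

B0=81.6290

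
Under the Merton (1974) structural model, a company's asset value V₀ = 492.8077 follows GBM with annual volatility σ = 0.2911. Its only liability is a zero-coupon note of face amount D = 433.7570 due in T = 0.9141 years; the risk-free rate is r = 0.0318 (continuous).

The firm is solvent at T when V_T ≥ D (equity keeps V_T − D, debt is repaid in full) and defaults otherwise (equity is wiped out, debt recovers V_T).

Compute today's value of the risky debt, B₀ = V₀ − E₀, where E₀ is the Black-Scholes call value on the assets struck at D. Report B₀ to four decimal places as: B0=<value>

d₁ = [ln(V₀/D) + (r + σ²/2)T] / (σ√T)
   = [ln(492.8077/433.7570) + (0.0318 + 0.5·0.2911²)·0.9141] / (0.2911·√0.9141)
   = [0.127635 + 0.067798] / 0.278317 = 0.702197
d₂ = d₁ − σ√T = 0.702197 − 0.278317 = 0.423880
N(d₁) = 0.758722,  N(d₂) = 0.664173,  e^(−rT) = 0.971350
E₀ = V₀·N(d₁) − D·e^(−rT)·N(d₂)
   = 492.8077·0.758722 − 433.7570·0.971350·0.664173 = 94.067828
B₀ = V₀ − E₀ = 492.8077 − 94.067828 = 398.739872

B0=398.7399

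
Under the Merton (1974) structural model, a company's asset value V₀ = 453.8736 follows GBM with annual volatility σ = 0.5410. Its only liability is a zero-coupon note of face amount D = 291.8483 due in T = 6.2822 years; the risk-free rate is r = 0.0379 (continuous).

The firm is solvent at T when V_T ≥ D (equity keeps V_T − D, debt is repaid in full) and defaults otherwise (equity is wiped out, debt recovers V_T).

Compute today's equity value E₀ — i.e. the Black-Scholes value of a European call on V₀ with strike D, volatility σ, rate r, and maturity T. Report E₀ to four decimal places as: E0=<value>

E0=300.9211

d₁ = [ln(V₀/D) + (r + σ²/2)T] / (σ√T)
   = [ln(453.8736/291.8483) + (0.0379 + 0.5·0.5410²)·6.2822] / (0.5410·√6.2822)
   = [0.441585 + 1.157436] / 1.355980 = 1.179236
d₂ = d₁ − σ√T = 1.179236 − 1.355980 = -0.176743
N(d₁) = 0.880848,  N(d₂) = 0.429855,  e^(−rT) = 0.788128
E₀ = V₀·N(d₁) − D·e^(−rT)·N(d₂)
   = 453.8736·0.880848 − 291.8483·0.788128·0.429855 = 300.921096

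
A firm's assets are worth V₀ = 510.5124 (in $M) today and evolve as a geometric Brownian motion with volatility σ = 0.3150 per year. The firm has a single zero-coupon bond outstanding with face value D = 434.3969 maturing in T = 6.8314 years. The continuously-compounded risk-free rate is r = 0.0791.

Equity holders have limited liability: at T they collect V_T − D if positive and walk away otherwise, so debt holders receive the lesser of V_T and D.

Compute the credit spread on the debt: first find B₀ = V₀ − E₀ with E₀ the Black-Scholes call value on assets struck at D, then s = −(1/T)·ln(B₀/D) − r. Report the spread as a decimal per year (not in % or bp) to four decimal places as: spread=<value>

d₁ = [ln(V₀/D) + (r + σ²/2)T] / (σ√T)
   = [ln(510.5124/434.3969) + (0.0791 + 0.5·0.3150²)·6.8314] / (0.3150·√6.8314)
   = [0.161456 + 0.879287] / 0.823314 = 1.264090
d₂ = d₁ − σ√T = 1.264090 − 0.823314 = 0.440776
N(d₁) = 0.896901,  N(d₂) = 0.670313,  e^(−rT) = 0.582536
E₀ = V₀·N(d₁) − D·e^(−rT)·N(d₂)
   = 510.5124·0.896901 − 434.3969·0.582536·0.670313 = 288.255258
B₀ = V₀ − E₀ = 510.5124 − 288.255258 = 222.257142
spread = −(1/T)·ln(B₀/D) − r = −(1/6.8314)·ln(222.257142/434.3969) − 0.0791 = 0.01899463

spread=0.0190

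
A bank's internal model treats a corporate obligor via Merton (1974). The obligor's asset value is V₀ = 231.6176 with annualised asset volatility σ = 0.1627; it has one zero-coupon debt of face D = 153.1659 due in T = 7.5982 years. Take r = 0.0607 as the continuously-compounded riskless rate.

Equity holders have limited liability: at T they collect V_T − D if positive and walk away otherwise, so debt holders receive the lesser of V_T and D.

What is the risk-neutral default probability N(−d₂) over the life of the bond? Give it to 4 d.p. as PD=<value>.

PD=0.0421

d₁ = [ln(V₀/D) + (r + σ²/2)T] / (σ√T)
   = [ln(231.6176/153.1659) + (0.0607 + 0.5·0.1627²)·7.5982] / (0.1627·√7.5982)
   = [0.413566 + 0.561778] / 0.448480 = 2.174778
d₂ = d₁ − σ√T = 2.174778 − 0.448480 = 1.726298
risk-neutral PD = N(−d₂) = N(-1.726298) = 0.042147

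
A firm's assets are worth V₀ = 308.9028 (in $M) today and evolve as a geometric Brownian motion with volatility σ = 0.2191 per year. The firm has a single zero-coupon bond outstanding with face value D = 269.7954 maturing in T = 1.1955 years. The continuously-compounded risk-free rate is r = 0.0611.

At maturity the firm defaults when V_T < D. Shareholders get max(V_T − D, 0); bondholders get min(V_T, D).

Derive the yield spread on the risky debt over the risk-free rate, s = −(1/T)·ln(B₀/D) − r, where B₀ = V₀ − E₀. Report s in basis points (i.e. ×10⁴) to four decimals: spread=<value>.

spread=238.2583

d₁ = [ln(V₀/D) + (r + σ²/2)T] / (σ√T)
   = [ln(308.9028/269.7954) + (0.0611 + 0.5·0.2191²)·1.1955] / (0.2191·√1.1955)
   = [0.135363 + 0.101740] / 0.239562 = 0.989736
d₂ = d₁ − σ√T = 0.989736 − 0.239562 = 0.750174
N(d₁) = 0.838848,  N(d₂) = 0.773425,  e^(−rT) = 0.929559
E₀ = V₀·N(d₁) − D·e^(−rT)·N(d₂)
   = 308.9028·0.838848 − 269.7954·0.929559·0.773425 = 65.154761
B₀ = V₀ − E₀ = 308.9028 − 65.154761 = 243.748039
spread = −(1/T)·ln(B₀/D) − r = −(1/1.1955)·ln(243.748039/269.7954) − 0.0611 = 0.02382583
in basis points: 0.02382583 × 10⁴ = 238.2583 bp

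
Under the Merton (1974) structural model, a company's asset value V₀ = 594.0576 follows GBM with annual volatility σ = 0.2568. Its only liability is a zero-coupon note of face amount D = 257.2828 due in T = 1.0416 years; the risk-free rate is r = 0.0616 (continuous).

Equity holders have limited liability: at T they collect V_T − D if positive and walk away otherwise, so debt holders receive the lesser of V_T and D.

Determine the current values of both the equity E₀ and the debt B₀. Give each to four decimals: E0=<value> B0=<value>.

E0=352.7716 B0=241.2860

d₁ = [ln(V₀/D) + (r + σ²/2)T] / (σ√T)
   = [ln(594.0576/257.2828) + (0.0616 + 0.5·0.2568²)·1.0416] / (0.2568·√1.0416)
   = [0.836800 + 0.098507] / 0.262087 = 3.568692
d₂ = d₁ − σ√T = 3.568692 − 0.262087 = 3.306605
N(d₁) = 0.999821,  N(d₂) = 0.999528,  e^(−rT) = 0.937853
E₀ = V₀·N(d₁) − D·e^(−rT)·N(d₂)
   = 594.0576·0.999821 − 257.2828·0.937853·0.999528 = 352.771642
B₀ = V₀ − E₀ = 594.0576 − 352.771642 = 241.285958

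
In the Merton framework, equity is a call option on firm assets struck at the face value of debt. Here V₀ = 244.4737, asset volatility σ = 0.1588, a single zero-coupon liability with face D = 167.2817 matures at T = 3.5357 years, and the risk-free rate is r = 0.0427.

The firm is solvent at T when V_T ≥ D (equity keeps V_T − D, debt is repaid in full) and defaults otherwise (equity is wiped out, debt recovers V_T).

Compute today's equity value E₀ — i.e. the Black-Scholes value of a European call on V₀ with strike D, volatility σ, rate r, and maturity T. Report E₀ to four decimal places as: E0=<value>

d₁ = [ln(V₀/D) + (r + σ²/2)T] / (σ√T)
   = [ln(244.4737/167.2817) + (0.0427 + 0.5·0.1588²)·3.5357] / (0.1588·√3.5357)
   = [0.379429 + 0.195555] / 0.298599 = 1.925605
d₂ = d₁ − σ√T = 1.925605 − 0.298599 = 1.627006
N(d₁) = 0.972923,  N(d₂) = 0.948132,  e^(−rT) = 0.859870
E₀ = V₀·N(d₁) − D·e^(−rT)·N(d₂)
   = 244.4737·0.972923 − 167.2817·0.859870·0.948132 = 101.474355

E0=101.4744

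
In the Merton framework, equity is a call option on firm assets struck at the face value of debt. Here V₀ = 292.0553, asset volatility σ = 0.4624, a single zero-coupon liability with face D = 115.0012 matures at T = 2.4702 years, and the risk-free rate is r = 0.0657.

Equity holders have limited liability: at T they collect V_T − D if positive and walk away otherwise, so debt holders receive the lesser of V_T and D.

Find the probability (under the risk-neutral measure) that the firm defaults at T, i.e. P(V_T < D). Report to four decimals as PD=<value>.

d₁ = [ln(V₀/D) + (r + σ²/2)T] / (σ√T)
   = [ln(292.0553/115.0012) + (0.0657 + 0.5·0.4624²)·2.4702] / (0.4624·√2.4702)
   = [0.932001 + 0.426374] / 0.726748 = 1.869113
d₂ = d₁ − σ√T = 1.869113 − 0.726748 = 1.142365
risk-neutral PD = N(−d₂) = N(-1.142365) = 0.126651

PD=0.1267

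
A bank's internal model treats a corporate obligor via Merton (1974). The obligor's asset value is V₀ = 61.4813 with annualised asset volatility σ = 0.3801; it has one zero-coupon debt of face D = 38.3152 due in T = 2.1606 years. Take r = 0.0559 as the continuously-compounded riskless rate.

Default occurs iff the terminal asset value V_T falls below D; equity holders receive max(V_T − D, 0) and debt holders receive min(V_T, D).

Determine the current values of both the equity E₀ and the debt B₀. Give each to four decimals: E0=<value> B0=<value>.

d₁ = [ln(V₀/D) + (r + σ²/2)T] / (σ√T)
   = [ln(61.4813/38.3152) + (0.0559 + 0.5·0.3801²)·2.1606] / (0.3801·√2.1606)
   = [0.472886 + 0.276855] / 0.558708 = 1.341919
d₂ = d₁ − σ√T = 1.341919 − 0.558708 = 0.783211
N(d₁) = 0.910189,  N(d₂) = 0.783248,  e^(−rT) = 0.886231
E₀ = V₀·N(d₁) − D·e^(−rT)·N(d₂)
   = 61.4813·0.910189 − 38.3152·0.886231·0.783248 = 29.363520
B₀ = V₀ − E₀ = 61.4813 − 29.363520 = 32.117780

E0=29.3635 B0=32.1178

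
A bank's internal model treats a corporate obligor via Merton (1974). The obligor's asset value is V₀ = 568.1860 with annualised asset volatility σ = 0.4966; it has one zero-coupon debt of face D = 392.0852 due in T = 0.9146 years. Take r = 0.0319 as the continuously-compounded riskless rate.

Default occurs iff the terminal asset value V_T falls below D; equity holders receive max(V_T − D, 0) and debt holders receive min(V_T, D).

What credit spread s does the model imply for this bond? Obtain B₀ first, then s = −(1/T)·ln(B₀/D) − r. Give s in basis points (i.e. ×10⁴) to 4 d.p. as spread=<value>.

d₁ = [ln(V₀/D) + (r + σ²/2)T] / (σ√T)
   = [ln(568.1860/392.0852) + (0.0319 + 0.5·0.4966²)·0.9146] / (0.4966·√0.9146)
   = [0.370970 + 0.141951] / 0.474922 = 1.080011
d₂ = d₁ − σ√T = 1.080011 − 0.474922 = 0.605089
N(d₁) = 0.859931,  N(d₂) = 0.727440,  e^(−rT) = 0.971246
E₀ = V₀·N(d₁) − D·e^(−rT)·N(d₂)
   = 568.1860·0.859931 − 392.0852·0.971246·0.727440 = 211.583718
B₀ = V₀ − E₀ = 568.1860 − 211.583718 = 356.602282
spread = −(1/T)·ln(B₀/D) − r = −(1/0.9146)·ln(356.602282/392.0852) − 0.0319 = 0.07181535
in basis points: 0.07181535 × 10⁴ = 718.1535 bp

spread=718.1535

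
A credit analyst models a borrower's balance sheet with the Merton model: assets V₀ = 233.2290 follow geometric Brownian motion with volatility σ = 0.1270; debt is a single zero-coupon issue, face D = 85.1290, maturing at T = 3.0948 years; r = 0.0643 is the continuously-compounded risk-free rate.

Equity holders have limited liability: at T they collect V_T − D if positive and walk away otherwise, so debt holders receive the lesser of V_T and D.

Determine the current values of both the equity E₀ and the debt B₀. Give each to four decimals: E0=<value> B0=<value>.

E0=163.4612 B0=69.7678

d₁ = [ln(V₀/D) + (r + σ²/2)T] / (σ√T)
   = [ln(233.2290/85.1290) + (0.0643 + 0.5·0.1270²)·3.0948] / (0.1270·√3.0948)
   = [1.007853 + 0.223954] / 0.223419 = 5.513439
d₂ = d₁ − σ√T = 5.513439 − 0.223419 = 5.290020
N(d₁) = 1.000000,  N(d₂) = 1.000000,  e^(−rT) = 0.819553
E₀ = V₀·N(d₁) − D·e^(−rT)·N(d₂)
   = 233.2290·1.000000 − 85.1290·0.819553·1.000000 = 163.461233
B₀ = V₀ − E₀ = 233.2290 − 163.461233 = 69.767767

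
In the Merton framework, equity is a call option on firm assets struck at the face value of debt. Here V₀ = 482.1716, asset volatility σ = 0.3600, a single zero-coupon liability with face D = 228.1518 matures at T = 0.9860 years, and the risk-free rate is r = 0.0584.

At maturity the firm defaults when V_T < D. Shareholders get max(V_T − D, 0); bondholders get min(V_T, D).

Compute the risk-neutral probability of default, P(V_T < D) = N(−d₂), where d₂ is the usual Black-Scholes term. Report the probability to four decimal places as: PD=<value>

PD=0.0190

d₁ = [ln(V₀/D) + (r + σ²/2)T] / (σ√T)
   = [ln(482.1716/228.1518) + (0.0584 + 0.5·0.3600²)·0.9860] / (0.3600·√0.9860)
   = [0.748289 + 0.121475] / 0.357471 = 2.433103
d₂ = d₁ − σ√T = 2.433103 − 0.357471 = 2.075632
risk-neutral PD = N(−d₂) = N(-2.075632) = 0.018964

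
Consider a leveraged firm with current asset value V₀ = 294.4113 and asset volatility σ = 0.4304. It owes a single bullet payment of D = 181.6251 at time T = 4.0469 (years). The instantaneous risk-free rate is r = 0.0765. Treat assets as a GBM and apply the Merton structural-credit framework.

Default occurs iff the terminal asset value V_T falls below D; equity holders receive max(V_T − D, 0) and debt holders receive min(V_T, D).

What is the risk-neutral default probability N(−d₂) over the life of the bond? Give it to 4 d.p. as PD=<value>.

d₁ = [ln(V₀/D) + (r + σ²/2)T] / (σ√T)
   = [ln(294.4113/181.6251) + (0.0765 + 0.5·0.4304²)·4.0469] / (0.4304·√4.0469)
   = [0.483033 + 0.684420] / 0.865832 = 1.348360
d₂ = d₁ − σ√T = 1.348360 − 0.865832 = 0.482529
risk-neutral PD = N(−d₂) = N(-0.482529) = 0.314715

PD=0.3147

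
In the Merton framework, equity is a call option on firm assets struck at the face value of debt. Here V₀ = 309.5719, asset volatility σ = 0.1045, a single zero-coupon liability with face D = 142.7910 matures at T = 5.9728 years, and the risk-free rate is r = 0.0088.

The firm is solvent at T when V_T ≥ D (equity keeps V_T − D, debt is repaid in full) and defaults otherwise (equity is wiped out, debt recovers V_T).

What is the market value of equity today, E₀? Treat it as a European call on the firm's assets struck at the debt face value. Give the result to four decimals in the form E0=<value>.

E0=174.1007

d₁ = [ln(V₀/D) + (r + σ²/2)T] / (σ√T)
   = [ln(309.5719/142.7910) + (0.0088 + 0.5·0.1045²)·5.9728] / (0.1045·√5.9728)
   = [0.773808 + 0.085173] / 0.255391 = 3.363399
d₂ = d₁ − σ√T = 3.363399 − 0.255391 = 3.108008
N(d₁) = 0.999615,  N(d₂) = 0.999058,  e^(−rT) = 0.948797
E₀ = V₀·N(d₁) − D·e^(−rT)·N(d₂)
   = 309.5719·0.999615 − 142.7910·0.948797·0.999058 = 174.100680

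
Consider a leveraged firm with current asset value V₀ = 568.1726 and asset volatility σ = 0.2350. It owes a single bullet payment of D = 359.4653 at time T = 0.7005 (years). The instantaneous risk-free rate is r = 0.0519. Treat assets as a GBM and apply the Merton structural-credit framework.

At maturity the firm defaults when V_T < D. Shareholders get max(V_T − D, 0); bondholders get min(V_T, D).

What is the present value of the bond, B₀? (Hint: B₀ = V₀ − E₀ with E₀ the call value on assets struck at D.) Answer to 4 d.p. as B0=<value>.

B0=346.4637

d₁ = [ln(V₀/D) + (r + σ²/2)T] / (σ√T)
   = [ln(568.1726/359.4653) + (0.0519 + 0.5·0.2350²)·0.7005] / (0.2350·√0.7005)
   = [0.457808 + 0.055699] / 0.196685 = 2.610800
d₂ = d₁ − σ√T = 2.610800 − 0.196685 = 2.414115
N(d₁) = 0.995483,  N(d₂) = 0.992113,  e^(−rT) = 0.964297
E₀ = V₀·N(d₁) − D·e^(−rT)·N(d₂)
   = 568.1726·0.995483 − 359.4653·0.964297·0.992113 = 221.708915
B₀ = V₀ − E₀ = 568.1726 − 221.708915 = 346.463685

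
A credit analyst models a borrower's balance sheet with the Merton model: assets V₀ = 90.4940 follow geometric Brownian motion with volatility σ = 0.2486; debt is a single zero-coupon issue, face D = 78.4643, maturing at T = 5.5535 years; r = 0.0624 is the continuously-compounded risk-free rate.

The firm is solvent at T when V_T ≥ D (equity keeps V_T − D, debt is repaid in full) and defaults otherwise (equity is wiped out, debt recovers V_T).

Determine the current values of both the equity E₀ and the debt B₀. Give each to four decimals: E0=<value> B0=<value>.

d₁ = [ln(V₀/D) + (r + σ²/2)T] / (σ√T)
   = [ln(90.4940/78.4643) + (0.0624 + 0.5·0.2486²)·5.5535] / (0.2486·√5.5535)
   = [0.142640 + 0.518147] / 0.585847 = 1.127916
d₂ = d₁ − σ√T = 1.127916 − 0.585847 = 0.542069
N(d₁) = 0.870322,  N(d₂) = 0.706114,  e^(−rT) = 0.707132
E₀ = V₀·N(d₁) − D·e^(−rT)·N(d₂)
   = 90.4940·0.870322 − 78.4643·0.707132·0.706114 = 39.580479
B₀ = V₀ − E₀ = 90.4940 − 39.580479 = 50.913521

E0=39.5805 B0=50.9135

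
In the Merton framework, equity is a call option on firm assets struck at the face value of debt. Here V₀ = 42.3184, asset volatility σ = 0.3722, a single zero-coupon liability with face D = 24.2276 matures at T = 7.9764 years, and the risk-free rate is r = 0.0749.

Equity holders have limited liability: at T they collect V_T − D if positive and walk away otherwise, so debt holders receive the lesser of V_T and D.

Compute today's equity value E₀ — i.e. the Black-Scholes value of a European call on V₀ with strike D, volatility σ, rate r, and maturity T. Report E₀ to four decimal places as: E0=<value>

d₁ = [ln(V₀/D) + (r + σ²/2)T] / (σ√T)
   = [ln(42.3184/24.2276) + (0.0749 + 0.5·0.3722²)·7.9764] / (0.3722·√7.9764)
   = [0.557730 + 1.149929] / 1.051187 = 1.624506
d₂ = d₁ − σ√T = 1.624506 − 1.051187 = 0.573319
N(d₁) = 0.947866,  N(d₂) = 0.716786,  e^(−rT) = 0.550223
E₀ = V₀·N(d₁) − D·e^(−rT)·N(d₂)
   = 42.3184·0.947866 − 24.2276·0.550223·0.716786 = 30.557011

E0=30.5570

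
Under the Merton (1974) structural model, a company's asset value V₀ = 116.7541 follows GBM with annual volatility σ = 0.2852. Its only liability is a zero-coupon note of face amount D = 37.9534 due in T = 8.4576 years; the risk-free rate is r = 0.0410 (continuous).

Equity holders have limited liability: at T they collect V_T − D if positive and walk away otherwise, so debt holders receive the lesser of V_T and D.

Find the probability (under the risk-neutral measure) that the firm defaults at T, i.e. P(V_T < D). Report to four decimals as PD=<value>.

PD=0.0872

d₁ = [ln(V₀/D) + (r + σ²/2)T] / (σ√T)
   = [ln(116.7541/37.9534) + (0.0410 + 0.5·0.2852²)·8.4576] / (0.2852·√8.4576)
   = [1.123711 + 0.690728] / 0.829417 = 2.187607
d₂ = d₁ − σ√T = 2.187607 − 0.829417 = 1.358190
risk-neutral PD = N(−d₂) = N(-1.358190) = 0.087202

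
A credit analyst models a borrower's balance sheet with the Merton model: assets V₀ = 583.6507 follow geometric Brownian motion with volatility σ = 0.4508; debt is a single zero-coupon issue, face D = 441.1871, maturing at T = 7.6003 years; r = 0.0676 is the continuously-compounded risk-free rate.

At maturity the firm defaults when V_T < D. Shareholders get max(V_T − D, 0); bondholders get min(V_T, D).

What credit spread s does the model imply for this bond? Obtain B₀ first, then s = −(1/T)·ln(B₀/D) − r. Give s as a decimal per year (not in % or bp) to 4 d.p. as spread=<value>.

d₁ = [ln(V₀/D) + (r + σ²/2)T] / (σ√T)
   = [ln(583.6507/441.1871) + (0.0676 + 0.5·0.4508²)·7.6003] / (0.4508·√7.6003)
   = [0.279834 + 1.286049] / 1.242794 = 1.259969
d₂ = d₁ − σ√T = 1.259969 − 1.242794 = 0.017175
N(d₁) = 0.896160,  N(d₂) = 0.506852,  e^(−rT) = 0.598230
E₀ = V₀·N(d₁) − D·e^(−rT)·N(d₂)
   = 583.6507·0.896160 − 441.1871·0.598230·0.506852 = 389.270326
B₀ = V₀ − E₀ = 583.6507 − 389.270326 = 194.380374
spread = −(1/T)·ln(B₀/D) − r = −(1/7.6003)·ln(194.380374/441.1871) − 0.0676 = 0.04024471

spread=0.0402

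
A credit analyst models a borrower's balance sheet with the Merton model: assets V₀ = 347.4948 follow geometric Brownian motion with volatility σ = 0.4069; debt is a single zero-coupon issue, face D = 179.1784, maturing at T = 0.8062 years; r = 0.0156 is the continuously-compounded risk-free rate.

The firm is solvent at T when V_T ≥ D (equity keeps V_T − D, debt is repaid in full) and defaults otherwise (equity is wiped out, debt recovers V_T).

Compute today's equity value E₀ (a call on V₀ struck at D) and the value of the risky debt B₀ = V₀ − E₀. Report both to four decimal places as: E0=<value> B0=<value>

E0=171.6880 B0=175.8068

d₁ = [ln(V₀/D) + (r + σ²/2)T] / (σ√T)
   = [ln(347.4948/179.1784) + (0.0156 + 0.5·0.4069²)·0.8062] / (0.4069·√0.8062)
   = [0.662368 + 0.079317] / 0.365350 = 2.030067
d₂ = d₁ − σ√T = 2.030067 − 0.365350 = 1.664717
N(d₁) = 0.978825,  N(d₂) = 0.952015,  e^(−rT) = 0.987502
E₀ = V₀·N(d₁) − D·e^(−rT)·N(d₂)
   = 347.4948·0.978825 − 179.1784·0.987502·0.952015 = 171.687961
B₀ = V₀ − E₀ = 347.4948 − 171.687961 = 175.806839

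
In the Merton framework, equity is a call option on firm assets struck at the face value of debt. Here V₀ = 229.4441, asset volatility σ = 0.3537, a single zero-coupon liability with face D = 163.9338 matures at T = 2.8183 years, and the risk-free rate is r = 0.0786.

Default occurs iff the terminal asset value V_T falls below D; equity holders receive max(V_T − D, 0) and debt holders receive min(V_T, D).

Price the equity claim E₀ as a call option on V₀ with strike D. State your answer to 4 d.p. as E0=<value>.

d₁ = [ln(V₀/D) + (r + σ²/2)T] / (σ√T)
   = [ln(229.4441/163.9338) + (0.0786 + 0.5·0.3537²)·2.8183] / (0.3537·√2.8183)
   = [0.336197 + 0.397808] / 0.593784 = 1.236148
d₂ = d₁ − σ√T = 1.236148 − 0.593784 = 0.642363
N(d₁) = 0.891798,  N(d₂) = 0.739681,  e^(−rT) = 0.801301
E₀ = V₀·N(d₁) − D·e^(−rT)·N(d₂)
   = 229.4441·0.891798 − 163.9338·0.801301·0.739681 = 107.453022

E0=107.4530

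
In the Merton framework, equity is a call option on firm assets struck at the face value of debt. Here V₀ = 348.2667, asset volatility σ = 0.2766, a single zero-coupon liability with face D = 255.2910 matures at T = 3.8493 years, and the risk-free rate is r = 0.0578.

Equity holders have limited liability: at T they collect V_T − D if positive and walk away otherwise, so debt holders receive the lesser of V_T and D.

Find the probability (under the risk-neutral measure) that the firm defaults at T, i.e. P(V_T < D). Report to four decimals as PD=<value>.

PD=0.2386

d₁ = [ln(V₀/D) + (r + σ²/2)T] / (σ√T)
   = [ln(348.2667/255.2910) + (0.0578 + 0.5·0.2766²)·3.8493] / (0.2766·√3.8493)
   = [0.310564 + 0.369740] / 0.542679 = 1.253603
d₂ = d₁ − σ√T = 1.253603 − 0.542679 = 0.710924
risk-neutral PD = N(−d₂) = N(-0.710924) = 0.238566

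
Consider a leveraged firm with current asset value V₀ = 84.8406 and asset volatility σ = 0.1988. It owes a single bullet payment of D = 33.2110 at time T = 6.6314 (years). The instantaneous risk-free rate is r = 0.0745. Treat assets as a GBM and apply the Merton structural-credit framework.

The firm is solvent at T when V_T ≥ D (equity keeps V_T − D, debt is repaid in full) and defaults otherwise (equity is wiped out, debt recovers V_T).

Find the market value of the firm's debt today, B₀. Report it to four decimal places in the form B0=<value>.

d₁ = [ln(V₀/D) + (r + σ²/2)T] / (σ√T)
   = [ln(84.8406/33.2110) + (0.0745 + 0.5·0.1988²)·6.6314] / (0.1988·√6.6314)
   = [0.937893 + 0.625081] / 0.511940 = 3.053041
d₂ = d₁ − σ√T = 3.053041 − 0.511940 = 2.541101
N(d₁) = 0.998867,  N(d₂) = 0.994475,  e^(−rT) = 0.610157
E₀ = V₀·N(d₁) − D·e^(−rT)·N(d₂)
   = 84.8406·0.998867 − 33.2110·0.610157·0.994475 = 64.592548
B₀ = V₀ − E₀ = 84.8406 − 64.592548 = 20.248052

B0=20.2481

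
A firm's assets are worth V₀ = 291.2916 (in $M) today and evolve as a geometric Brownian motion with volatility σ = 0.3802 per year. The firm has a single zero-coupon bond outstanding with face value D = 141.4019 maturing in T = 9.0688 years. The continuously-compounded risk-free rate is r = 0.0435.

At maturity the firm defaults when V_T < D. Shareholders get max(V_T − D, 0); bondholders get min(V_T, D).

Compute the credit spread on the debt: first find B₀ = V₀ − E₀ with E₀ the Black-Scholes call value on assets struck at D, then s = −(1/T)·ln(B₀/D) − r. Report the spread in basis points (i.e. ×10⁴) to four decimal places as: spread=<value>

d₁ = [ln(V₀/D) + (r + σ²/2)T] / (σ√T)
   = [ln(291.2916/141.4019) + (0.0435 + 0.5·0.3802²)·9.0688] / (0.3802·√9.0688)
   = [0.722719 + 1.049950] / 1.144951 = 1.548248
d₂ = d₁ − σ√T = 1.548248 − 1.144951 = 0.403296
N(d₁) = 0.939219,  N(d₂) = 0.656635,  e^(−rT) = 0.674022
E₀ = V₀·N(d₁) − D·e^(−rT)·N(d₂)
   = 291.2916·0.939219 − 141.4019·0.674022·0.656635 = 211.003972
B₀ = V₀ − E₀ = 291.2916 − 211.003972 = 80.287628
spread = −(1/T)·ln(B₀/D) − r = −(1/9.0688)·ln(80.287628/141.4019) − 0.0435 = 0.01891075
in basis points: 0.01891075 × 10⁴ = 189.1075 bp

spread=189.1075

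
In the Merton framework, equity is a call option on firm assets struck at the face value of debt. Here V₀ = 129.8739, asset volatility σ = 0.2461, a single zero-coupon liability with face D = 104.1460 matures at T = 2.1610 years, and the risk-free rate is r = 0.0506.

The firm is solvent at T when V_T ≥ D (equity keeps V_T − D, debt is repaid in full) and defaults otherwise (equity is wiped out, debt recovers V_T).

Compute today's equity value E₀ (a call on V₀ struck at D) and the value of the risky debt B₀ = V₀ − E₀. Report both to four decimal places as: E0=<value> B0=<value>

d₁ = [ln(V₀/D) + (r + σ²/2)T] / (σ√T)
   = [ln(129.8739/104.1460) + (0.0506 + 0.5·0.2461²)·2.1610] / (0.2461·√2.1610)
   = [0.220770 + 0.174787] / 0.361775 = 1.093379
d₂ = d₁ − σ√T = 1.093379 − 0.361775 = 0.731603
N(d₁) = 0.862886,  N(d₂) = 0.767795,  e^(−rT) = 0.896420
E₀ = V₀·N(d₁) − D·e^(−rT)·N(d₂)
   = 129.8739·0.862886 − 104.1460·0.896420·0.767795 = 40.386225
B₀ = V₀ − E₀ = 129.8739 − 40.386225 = 89.487675

E0=40.3862 B0=89.4877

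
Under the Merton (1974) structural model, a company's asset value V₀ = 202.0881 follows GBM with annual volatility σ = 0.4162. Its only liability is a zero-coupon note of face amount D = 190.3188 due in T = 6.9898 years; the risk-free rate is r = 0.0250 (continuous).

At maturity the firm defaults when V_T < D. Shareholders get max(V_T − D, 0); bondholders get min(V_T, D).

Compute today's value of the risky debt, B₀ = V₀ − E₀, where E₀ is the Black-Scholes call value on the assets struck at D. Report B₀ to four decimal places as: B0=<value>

d₁ = [ln(V₀/D) + (r + σ²/2)T] / (σ√T)
   = [ln(202.0881/190.3188) + (0.0250 + 0.5·0.4162²)·6.9898] / (0.4162·√6.9898)
   = [0.060003 + 0.780140] / 1.100359 = 0.763517
d₂ = d₁ − σ√T = 0.763517 − 1.100359 = -0.336842
N(d₁) = 0.777423,  N(d₂) = 0.368118,  e^(−rT) = 0.839671
E₀ = V₀·N(d₁) − D·e^(−rT)·N(d₂)
   = 202.0881·0.777423 − 190.3188·0.839671·0.368118 = 98.280660
B₀ = V₀ − E₀ = 202.0881 − 98.280660 = 103.807440

B0=103.8074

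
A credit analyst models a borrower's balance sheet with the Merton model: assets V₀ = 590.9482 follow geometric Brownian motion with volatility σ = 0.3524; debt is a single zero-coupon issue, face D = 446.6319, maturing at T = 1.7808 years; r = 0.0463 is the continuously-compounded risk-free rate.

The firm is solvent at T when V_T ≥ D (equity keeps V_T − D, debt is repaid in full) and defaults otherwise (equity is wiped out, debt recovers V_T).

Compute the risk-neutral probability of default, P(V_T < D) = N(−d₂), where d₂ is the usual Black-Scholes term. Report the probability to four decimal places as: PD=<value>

d₁ = [ln(V₀/D) + (r + σ²/2)T] / (σ√T)
   = [ln(590.9482/446.6319) + (0.0463 + 0.5·0.3524²)·1.7808] / (0.3524·√1.7808)
   = [0.279994 + 0.193026] / 0.470266 = 1.005856
d₂ = d₁ − σ√T = 1.005856 − 0.470266 = 0.535590
risk-neutral PD = N(−d₂) = N(-0.535590) = 0.296121

PD=0.2961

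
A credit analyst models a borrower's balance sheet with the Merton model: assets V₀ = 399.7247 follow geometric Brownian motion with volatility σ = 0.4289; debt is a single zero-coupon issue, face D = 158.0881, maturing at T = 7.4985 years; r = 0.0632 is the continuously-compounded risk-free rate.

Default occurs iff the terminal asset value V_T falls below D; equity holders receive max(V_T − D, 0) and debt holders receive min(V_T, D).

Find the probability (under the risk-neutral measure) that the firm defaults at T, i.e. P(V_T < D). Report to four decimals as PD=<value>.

d₁ = [ln(V₀/D) + (r + σ²/2)T] / (σ√T)
   = [ln(399.7247/158.0881) + (0.0632 + 0.5·0.4289²)·7.4985] / (0.4289·√7.4985)
   = [0.927624 + 1.163599] / 1.174474 = 1.780562
d₂ = d₁ − σ√T = 1.780562 − 1.174474 = 0.606088
risk-neutral PD = N(−d₂) = N(-0.606088) = 0.272228

PD=0.2722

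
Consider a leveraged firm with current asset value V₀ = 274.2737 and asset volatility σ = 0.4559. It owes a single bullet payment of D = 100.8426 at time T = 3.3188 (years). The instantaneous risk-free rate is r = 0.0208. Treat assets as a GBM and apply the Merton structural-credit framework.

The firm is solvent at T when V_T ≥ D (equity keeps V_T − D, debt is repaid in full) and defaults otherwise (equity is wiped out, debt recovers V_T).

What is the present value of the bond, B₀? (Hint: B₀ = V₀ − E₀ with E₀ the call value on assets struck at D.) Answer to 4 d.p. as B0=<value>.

d₁ = [ln(V₀/D) + (r + σ²/2)T] / (σ√T)
   = [ln(274.2737/100.8426) + (0.0208 + 0.5·0.4559²)·3.3188] / (0.4559·√3.3188)
   = [1.000566 + 0.413929] / 0.830539 = 1.703104
d₂ = d₁ − σ√T = 1.703104 − 0.830539 = 0.872564
N(d₁) = 0.955726,  N(d₂) = 0.808550,  e^(−rT) = 0.933298
E₀ = V₀·N(d₁) − D·e^(−rT)·N(d₂)
   = 274.2737·0.955726 − 100.8426·0.933298·0.808550 = 186.032811
B₀ = V₀ − E₀ = 274.2737 − 186.032811 = 88.240889

B0=88.2409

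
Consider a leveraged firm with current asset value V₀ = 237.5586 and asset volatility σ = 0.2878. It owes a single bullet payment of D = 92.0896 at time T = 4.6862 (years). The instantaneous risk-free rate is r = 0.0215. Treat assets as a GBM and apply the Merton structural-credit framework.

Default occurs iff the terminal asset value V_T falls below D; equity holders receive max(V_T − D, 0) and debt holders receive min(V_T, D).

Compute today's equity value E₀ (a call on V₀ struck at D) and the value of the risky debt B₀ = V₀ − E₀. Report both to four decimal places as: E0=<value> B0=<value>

E0=155.9066 B0=81.6520

d₁ = [ln(V₀/D) + (r + σ²/2)T] / (σ√T)
   = [ln(237.5586/92.0896) + (0.0215 + 0.5·0.2878²)·4.6862] / (0.2878·√4.6862)
   = [0.947652 + 0.294830] / 0.623019 = 1.994293
d₂ = d₁ − σ√T = 1.994293 − 0.623019 = 1.371274
N(d₁) = 0.976940,  N(d₂) = 0.914855,  e^(−rT) = 0.904156
E₀ = V₀·N(d₁) − D·e^(−rT)·N(d₂)
   = 237.5586·0.976940 − 92.0896·0.904156·0.914855 = 155.906563
B₀ = V₀ − E₀ = 237.5586 − 155.906563 = 81.652037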